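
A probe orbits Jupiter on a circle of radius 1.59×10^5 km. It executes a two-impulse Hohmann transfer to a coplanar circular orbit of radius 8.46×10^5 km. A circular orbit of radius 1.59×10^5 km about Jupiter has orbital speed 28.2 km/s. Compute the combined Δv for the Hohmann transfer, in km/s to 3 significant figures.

From the circular-orbit relation v² = μ/r at r = 1.59×10^5 km: μ = v²r = (28.2)² × 1.59×10^5 = 1.26443×10^8 km³/s².
Transfer-ellipse semi-major axis a_t = (r₁ + r₂)/2 = (1.590×10^5 + 8.460×10^5)/2 = 5.025×10^5 km.
Circular speed at r₁: v₁ = √(μ/r₁) = √(1.26443×10^8/1.590×10^5) = 28.20 km/s.
Transfer-orbit speed at r₁ (vis-viva equation): v_p = √[μ(2/r₁ − 1/a_t)] = 36.59 km/s.
First burn Δv₁ = |v_p − v₁| = 8.390 km/s.
At r₂, v₂ = √(μ/r₂) = 12.225 km/s.
Transfer-orbit speed at r₂: v_a = √[μ(2/r₂ − 1/a_t)] = 6.8769 km/s.
Second burn Δv₂ = |v₂ − v_a| = 5.348 km/s.
Total Δv = Δv₁ + Δv₂ = 13.74 km/s.

Δv = 13.7 km/s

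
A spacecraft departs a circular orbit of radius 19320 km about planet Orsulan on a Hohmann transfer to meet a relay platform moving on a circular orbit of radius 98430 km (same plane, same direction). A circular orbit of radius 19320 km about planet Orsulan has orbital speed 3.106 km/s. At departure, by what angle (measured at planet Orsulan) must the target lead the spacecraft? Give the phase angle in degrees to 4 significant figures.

φ = 96.73°

From the circular-orbit relation v² = μ/r at r = 19320 km: μ = v²r = (3.106)² × 19320 = 1.86385×10^5 km³/s².
Semi-major axis of the transfer orbit: a_t = (19320 + 98430)/2 = 58875 km.
Transfer time t = π√(a_t³/μ) = 1.03954×10^5 s.
The target's mean motion on its circular orbit is ω₂ = √(μ/r₂³) = 1.39802×10^-5 rad/s.
Angle swept by the target during transfer: ω₂·t = 1.4533 rad = 83.27°.
Arrival is 180° from departure on the ellipse, so φ = 180° − 83.27° = 96.73°.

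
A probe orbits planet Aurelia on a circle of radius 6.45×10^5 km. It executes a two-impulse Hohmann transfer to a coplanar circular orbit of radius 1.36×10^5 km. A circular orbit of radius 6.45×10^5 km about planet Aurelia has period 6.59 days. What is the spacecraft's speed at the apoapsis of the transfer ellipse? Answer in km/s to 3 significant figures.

v = 4.20 km/s

From Kepler's third law T² = 4π²r³/μ at r = 6.45×10^5 km, T = 6.59 days = 6.59 × 86400 s = 5.69376×10^5 s: μ = 4π²r³/T² = 3.26769×10^7 km³/s².
Transfer-ellipse semi-major axis a_t = (r₁ + r₂)/2 = (6.450×10^5 + 1.360×10^5)/2 = 3.905×10^5 km.
The apoapsis of the transfer ellipse is at r = 6.450×10^5 km.
From the vis-viva equation, v = √[μ(2/r − 1/a_t)] = 4.200 km/s.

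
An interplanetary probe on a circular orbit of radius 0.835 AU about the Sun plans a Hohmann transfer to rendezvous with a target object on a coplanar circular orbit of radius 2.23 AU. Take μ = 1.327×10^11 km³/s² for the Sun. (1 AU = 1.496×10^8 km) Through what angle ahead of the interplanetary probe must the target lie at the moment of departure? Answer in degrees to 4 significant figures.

φ = 77.45°

In km: r₁ = 0.835 × 1.496×10^8 = 1.24916×10^8 km; r₂ = 2.23 × 1.496×10^8 = 3.33608×10^8 km.
The Hohmann ellipse has a_t = (r₁ + r₂)/2 = 2.29262×10^8 km.
The half-period of the transfer ellipse is t = π√(a_t³/μ) = 2.994×10^7 s.
The target's mean motion on its circular orbit is ω₂ = √(μ/r₂³) = 5.978×10^-8 rad/s.
Angle swept by the target during transfer: ω₂·t = 1.7898 rad = 102.55°.
Arrival is 180° from departure on the ellipse, so φ = 180° − 102.55° = 77.45°.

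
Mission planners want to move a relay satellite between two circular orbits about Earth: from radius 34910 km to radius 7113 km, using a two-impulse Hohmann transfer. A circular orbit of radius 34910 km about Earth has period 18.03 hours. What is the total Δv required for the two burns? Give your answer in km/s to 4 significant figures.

From Kepler's third law T² = 4π²r³/μ at r = 34910 km, T = 18.03 hours = 18.03 × 3600 s = 64908 s: μ = 4π²r³/T² = 3.98669×10^5 km³/s².
The Hohmann ellipse has a_t = (r₁ + r₂)/2 = 21011.5 km.
At r₁ the circular-orbit speed is v₁ = √(μ/r₁) = 3.3793 km/s.
On the transfer ellipse at r₁, v² = μ(2/r − 1/a) gives v_a = √[μ(2/r₁ − 1/a_t)] = 1.9662 km/s.
First burn Δv₁ = |v_a − v₁| = 1.4131 km/s.
At r₂, v₂ = √(μ/r₂) = 7.4865 km/s.
Transfer-orbit speed at r₂: v_p = √[μ(2/r₂ − 1/a_t)] = 9.6500 km/s.
Second burn Δv₂ = |v₂ − v_p| = 2.1635 km/s.
Δv = Δv₁ + Δv₂ = 1.4131 + 2.1635 = 3.577 km/s.

Δv = 3.577 km/s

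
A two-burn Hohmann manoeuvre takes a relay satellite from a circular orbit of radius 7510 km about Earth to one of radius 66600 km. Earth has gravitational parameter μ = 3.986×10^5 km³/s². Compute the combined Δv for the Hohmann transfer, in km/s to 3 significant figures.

Δv = 3.83 km/s

Semi-major axis of the transfer orbit: a_t = (7510 + 66600)/2 = 37055 km.
At r₁ the circular-orbit speed is v₁ = √(μ/r₁) = 7.285 km/s.
Transfer-orbit speed at r₁ (v² = μ(2/r − 1/a)): v_p = √[μ(2/r₁ − 1/a_t)] = 9.767 km/s.
First burn Δv₁ = |v_p − v₁| = 2.482 km/s.
Circular speed at r₂: v₂ = √(μ/r₂) = 2.446 km/s.
Transfer-orbit speed at r₂: v_a = √[μ(2/r₂ − 1/a_t)] = 1.101 km/s.
Second burn Δv₂ = |v₂ − v_a| = 1.345 km/s.
Δv = Δv₁ + Δv₂ = 2.482 + 1.345 = 3.827 km/s.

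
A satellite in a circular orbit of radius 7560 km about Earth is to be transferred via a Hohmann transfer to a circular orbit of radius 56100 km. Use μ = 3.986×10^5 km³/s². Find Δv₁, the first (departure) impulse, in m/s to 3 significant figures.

Transfer-ellipse semi-major axis a_t = (r₁ + r₂)/2 = (7560 + 56100)/2 = 31830 km.
On the circular orbit at r = 7560 km, v_c = √(μ/r) = 7.261 km/s.
Transfer-orbit speed at the same r (vis-viva, a = a_t): v_t = √[μ(2/r − 1/a_t)] = 9.640 km/s.
Δv₁ = |v_t − v_c| = |9.640 − 7.261| = 2.379 km/s.

Δv₁ = 2380 m/s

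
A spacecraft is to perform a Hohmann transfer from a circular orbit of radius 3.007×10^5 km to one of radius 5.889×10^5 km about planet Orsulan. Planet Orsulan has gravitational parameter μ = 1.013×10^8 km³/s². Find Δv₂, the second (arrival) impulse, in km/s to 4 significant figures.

Semi-major axis of the transfer orbit: a_t = (3.007×10^5 + 5.889×10^5)/2 = 4.448×10^5 km.
Circular speed at r = 5.889×10^5 km: v_c = √(μ/r) = 13.1155 km/s.
Vis-viva on the transfer ellipse at r = 5.889×10^5 km gives v_t = √[μ(2/r − 1/a_t)] = 10.7837 km/s.
Δv₂ = |v_t − v_c| = |10.7837 − 13.1155| = 2.332 km/s.

Δv₂ = 2.332 km/s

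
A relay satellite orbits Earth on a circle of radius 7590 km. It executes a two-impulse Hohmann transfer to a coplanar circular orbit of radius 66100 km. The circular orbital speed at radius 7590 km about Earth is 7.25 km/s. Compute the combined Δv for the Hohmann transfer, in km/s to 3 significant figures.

From the circular-orbit relation v² = μ/r at r = 7590 km: μ = v²r = (7.25)² × 7590 = 3.98949×10^5 km³/s².
Semi-major axis of the transfer orbit: a_t = (7590 + 66100)/2 = 36845 km.
Circular speed at r₁: v₁ = √(μ/r₁) = √(3.98949×10^5/7590) = 7.2500 km/s.
Transfer-orbit speed at r₁ (v² = μ(2/r − 1/a)): v_p = √[μ(2/r₁ − 1/a_t)] = 9.7107 km/s.
First burn Δv₁ = |v_p − v₁| = 2.4607 km/s.
Circular speed at r₂: v₂ = √(μ/r₂) = 2.4567 km/s.
Transfer-orbit speed at r₂: v_a = √[μ(2/r₂ − 1/a_t)] = 1.1150 km/s.
Second burn Δv₂ = |v₂ − v_a| = 1.3417 km/s.
Δv = Δv₁ + Δv₂ = 2.4607 + 1.3417 = 3.802 km/s.

Δv = 3.80 km/s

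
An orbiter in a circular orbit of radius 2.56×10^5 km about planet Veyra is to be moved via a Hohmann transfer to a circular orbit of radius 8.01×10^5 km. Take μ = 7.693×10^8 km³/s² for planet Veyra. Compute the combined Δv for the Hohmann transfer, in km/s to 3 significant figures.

Δv = 22.1 km/s

Transfer-ellipse semi-major axis a_t = (r₁ + r₂)/2 = (2.560×10^5 + 8.010×10^5)/2 = 5.285×10^5 km.
At r₁ the circular-orbit speed is v₁ = √(μ/r₁) = 54.82 km/s.
On the transfer ellipse at r₁, v² = μ(2/r − 1/a) gives v_p = √[μ(2/r₁ − 1/a_t)] = 67.49 km/s.
First burn Δv₁ = |v_p − v₁| = 12.67 km/s.
Circular speed at r₂: v₂ = √(μ/r₂) = 30.991 km/s.
Transfer-orbit speed at r₂: v_a = √[μ(2/r₂ − 1/a_t)] = 21.569 km/s.
Second burn Δv₂ = |v₂ − v_a| = 9.422 km/s.
Total Δv = Δv₁ + Δv₂ = 22.09 km/s.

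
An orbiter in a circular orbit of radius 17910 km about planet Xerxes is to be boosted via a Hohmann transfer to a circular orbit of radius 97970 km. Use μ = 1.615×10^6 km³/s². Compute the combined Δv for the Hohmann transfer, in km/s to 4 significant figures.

Δv = 4.655 km/s

Transfer-ellipse semi-major axis a_t = (r₁ + r₂)/2 = (17910 + 97970)/2 = 57940 km.
Circular speed at r₁: v₁ = √(μ/r₁) = √(1.615×10^6/17910) = 9.4960 km/s.
Transfer-orbit speed at r₁ (vis-viva equation): v_p = √[μ(2/r₁ − 1/a_t)] = 12.348 km/s.
First burn Δv₁ = |v_p − v₁| = 2.852 km/s.
At r₂, v₂ = √(μ/r₂) = 4.060 km/s.
Transfer-orbit speed at r₂: v_a = √[μ(2/r₂ − 1/a_t)] = 2.257 km/s.
Second burn Δv₂ = |v₂ − v_a| = 1.803 km/s.
Total Δv = Δv₁ + Δv₂ = 4.655 km/s.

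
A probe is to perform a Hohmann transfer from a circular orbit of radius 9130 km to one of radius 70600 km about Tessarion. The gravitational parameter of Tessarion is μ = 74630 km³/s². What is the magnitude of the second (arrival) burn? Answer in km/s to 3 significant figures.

Δv₂ = 0.536 km/s

Transfer-ellipse semi-major axis a_t = (r₁ + r₂)/2 = (9130 + 70600)/2 = 39865 km.
On the circular orbit at r = 70600 km, v_c = √(μ/r) = 1.0281 km/s.
Vis-viva on the transfer ellipse at r = 70600 km gives v_t = √[μ(2/r − 1/a_t)] = 0.49203 km/s.
Δv₂ = |v_t − v_c| = |0.49203 − 1.0281| = 0.5361 km/s.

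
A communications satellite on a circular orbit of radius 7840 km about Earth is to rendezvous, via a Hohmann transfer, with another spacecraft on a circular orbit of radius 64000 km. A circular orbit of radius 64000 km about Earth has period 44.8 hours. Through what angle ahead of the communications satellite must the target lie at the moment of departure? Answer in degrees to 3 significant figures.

From Kepler's third law T² = 4π²r³/μ at r = 64000 km, T = 44.8 hours = 44.8 × 3600 s = 1.6128×10^5 s: μ = 4π²r³/T² = 3.97868×10^5 km³/s².
The Hohmann ellipse has a_t = (r₁ + r₂)/2 = 35920 km.
Transfer time t = π√(a_t³/μ) = 33907 s.
The target's mean motion on its circular orbit is ω₂ = √(μ/r₂³) = 3.8958×10^-5 rad/s.
Angle swept by the target during transfer: ω₂·t = 1.3209 rad = 75.68°.
Arrival is 180° from departure on the ellipse, so φ = 180° − 75.68° = 104°.

φ = 104°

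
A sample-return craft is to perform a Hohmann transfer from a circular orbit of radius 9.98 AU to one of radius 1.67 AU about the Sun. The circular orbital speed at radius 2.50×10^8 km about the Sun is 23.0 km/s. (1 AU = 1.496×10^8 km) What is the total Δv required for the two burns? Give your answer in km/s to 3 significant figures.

Δv = 11.5 km/s

From the circular-orbit relation v² = μ/r at r = 2.50×10^8 km: μ = v²r = (23.0)² × 2.50×10^8 = 1.32250×10^11 km³/s².
In km: r₁ = 9.98 × 1.496×10^8 = 1.493008×10^9 km; r₂ = 1.67 × 1.496×10^8 = 2.49832×10^8 km.
Transfer-ellipse semi-major axis a_t = (r₁ + r₂)/2 = (1.493008×10^9 + 2.49832×10^8)/2 = 8.7142×10^8 km.
At r₁ the circular-orbit speed is v₁ = √(μ/r₁) = 9.4117 km/s.
On the transfer ellipse at r₁, v² = μ(2/r − 1/a) gives v_a = √[μ(2/r₁ − 1/a_t)] = 5.0394 km/s.
First burn Δv₁ = |v_a − v₁| = 4.372 km/s.
Circular speed at r₂: v₂ = √(μ/r₂) = 23.008 km/s.
Transfer-orbit speed at r₂: v_p = √[μ(2/r₂ − 1/a_t)] = 30.116 km/s.
Second burn Δv₂ = |v₂ − v_p| = 7.108 km/s.
Total Δv = Δv₁ + Δv₂ = 11.48 km/s.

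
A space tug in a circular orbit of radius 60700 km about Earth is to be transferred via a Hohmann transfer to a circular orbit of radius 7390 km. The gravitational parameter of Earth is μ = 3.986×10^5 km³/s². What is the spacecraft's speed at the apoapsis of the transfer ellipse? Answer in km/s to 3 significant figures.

The Hohmann ellipse has a_t = (r₁ + r₂)/2 = 34045 km.
At apoapsis, r = 60700 km.
Vis-viva: v = √[μ(2/r − 1/a_t)] = √[3.986×10^5 × (2/60700 − 1/34045)] = 1.194 km/s.

v = 1.19 km/s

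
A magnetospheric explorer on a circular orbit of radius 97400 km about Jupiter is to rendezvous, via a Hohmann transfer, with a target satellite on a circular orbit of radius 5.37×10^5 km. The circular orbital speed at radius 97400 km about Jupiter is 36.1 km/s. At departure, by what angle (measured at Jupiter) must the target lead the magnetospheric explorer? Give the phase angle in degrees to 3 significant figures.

From the circular-orbit relation v² = μ/r at r = 97400 km: μ = v²r = (36.1)² × 97400 = 1.26933×10^8 km³/s².
Transfer-ellipse semi-major axis a_t = (r₁ + r₂)/2 = (97400 + 5.370×10^5)/2 = 3.172×10^5 km.
Transfer time t = π√(a_t³/μ) = 49815 s.
The target's mean motion on its circular orbit is ω₂ = √(μ/r₂³) = 2.8630×10^-5 rad/s.
Angle swept by the target during transfer: ω₂·t = 1.4262 rad = 81.72°.
Arrival is 180° from departure on the ellipse, so φ = 180° − 81.72° = 98.3°.

φ = 98.3°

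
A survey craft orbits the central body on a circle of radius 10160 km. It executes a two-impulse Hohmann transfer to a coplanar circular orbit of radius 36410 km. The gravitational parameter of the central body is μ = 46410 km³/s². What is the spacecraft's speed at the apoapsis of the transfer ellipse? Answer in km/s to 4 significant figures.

Semi-major axis of the transfer orbit: a_t = (10160 + 36410)/2 = 23285 km.
The apoapsis of the transfer ellipse is at r = 36410 km.
From the vis-viva equation, v = √[μ(2/r − 1/a_t)] = 0.7458 km/s.

v = 0.7458 km/s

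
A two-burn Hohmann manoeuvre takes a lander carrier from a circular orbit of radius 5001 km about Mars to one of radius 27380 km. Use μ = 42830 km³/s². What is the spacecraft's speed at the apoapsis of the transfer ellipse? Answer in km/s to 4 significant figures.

v = 0.6951 km/s

The Hohmann ellipse has a_t = (r₁ + r₂)/2 = 16190.5 km.
At apoapsis, r = 27380 km.
Applying v² = μ(2/r − 1/a_t): v = 0.6951 km/s.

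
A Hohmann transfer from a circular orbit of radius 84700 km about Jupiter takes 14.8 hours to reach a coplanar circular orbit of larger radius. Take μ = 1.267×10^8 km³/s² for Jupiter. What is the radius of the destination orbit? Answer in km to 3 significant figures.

Transfer time t = 14.8 hours = 53280 s, and t = π√(a_t³/μ).
So a_t = (μ t²/π²)^(1/3) = (1.267×10^8 × (53280)² / π²)^(1/3) = 3.3154×10^5 km.
Since a_t = (r₁ + r₂)/2, r₂ = 2a_t − r₁ = 2×3.3154×10^5 − 84700 = 5.7838×10^5 km.

r₂ = 5.78×10^5 km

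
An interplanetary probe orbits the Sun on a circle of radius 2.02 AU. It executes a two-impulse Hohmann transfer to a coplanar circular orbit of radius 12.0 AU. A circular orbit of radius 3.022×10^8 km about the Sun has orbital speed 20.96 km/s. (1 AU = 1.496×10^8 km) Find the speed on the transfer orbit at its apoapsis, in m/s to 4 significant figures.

From the circular-orbit relation v² = μ/r at r = 3.022×10^8 km: μ = v²r = (20.96)² × 3.022×10^8 = 1.32763×10^11 km³/s².
In km: r₁ = 2.02 × 1.496×10^8 = 3.02192×10^8 km; r₂ = 12.0 × 1.496×10^8 = 1.7952×10^9 km.
Semi-major axis of the transfer orbit: a_t = (3.02192×10^8 + 1.7952×10^9)/2 = 1.048696×10^9 km.
The apoapsis of the transfer ellipse is at r = 1.7952×10^9 km.
From the vis-viva equation, v = √[μ(2/r − 1/a_t)] = 4.616 km/s.

v = 4616 m/s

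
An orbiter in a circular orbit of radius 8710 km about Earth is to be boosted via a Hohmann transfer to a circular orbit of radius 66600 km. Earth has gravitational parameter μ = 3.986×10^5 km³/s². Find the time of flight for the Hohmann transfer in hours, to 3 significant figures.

t = 10.1 hours

Semi-major axis of the transfer orbit: a_t = (8710 + 66600)/2 = 37655 km.
Transfer time t = π√(a_t³/μ) = π√((37655)³ / 3.986×10^5) = 36360 s.
Converting: 36360 s ÷ 3600 s/hour = 10.1 hours.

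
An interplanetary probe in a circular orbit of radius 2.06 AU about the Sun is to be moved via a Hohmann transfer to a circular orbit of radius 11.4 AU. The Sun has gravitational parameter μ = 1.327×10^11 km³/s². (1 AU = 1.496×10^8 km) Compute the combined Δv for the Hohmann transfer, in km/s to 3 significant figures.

Δv = 10.2 km/s

In km: r₁ = 2.06 × 1.496×10^8 = 3.08176×10^8 km; r₂ = 11.4 × 1.496×10^8 = 1.70544×10^9 km.
Transfer-ellipse semi-major axis a_t = (r₁ + r₂)/2 = (3.08176×10^8 + 1.70544×10^9)/2 = 1.006808×10^9 km.
Circular speed at r₁: v₁ = √(μ/r₁) = √(1.327×10^11/3.08176×10^8) = 20.751 km/s.
Transfer-orbit speed at r₁ (v² = μ(2/r − 1/a)): v_p = √[μ(2/r₁ − 1/a_t)] = 27.007 km/s.
First burn Δv₁ = |v_p − v₁| = 6.256 km/s.
Circular speed at r₂: v₂ = √(μ/r₂) = 8.821 km/s.
Transfer-orbit speed at r₂: v_a = √[μ(2/r₂ − 1/a_t)] = 4.880 km/s.
Second burn Δv₂ = |v₂ − v_a| = 3.941 km/s.
Total Δv = Δv₁ + Δv₂ = 10.20 km/s.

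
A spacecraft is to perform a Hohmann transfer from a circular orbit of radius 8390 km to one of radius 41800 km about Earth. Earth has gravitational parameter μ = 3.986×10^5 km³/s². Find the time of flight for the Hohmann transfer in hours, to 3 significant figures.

t = 5.49 hours

Transfer-ellipse semi-major axis a_t = (r₁ + r₂)/2 = (8390 + 41800)/2 = 25095 km.
By Kepler's third law the transfer-orbit period is T = 2π√(a_t³/μ), so t = T/2 = 19780 s.
Converting: 19780 s ÷ 3600 s/hour = 5.49 hours.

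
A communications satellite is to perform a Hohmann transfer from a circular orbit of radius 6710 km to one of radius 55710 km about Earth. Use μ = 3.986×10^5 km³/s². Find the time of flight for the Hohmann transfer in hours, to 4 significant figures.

Semi-major axis of the transfer orbit: a_t = (6710 + 55710)/2 = 31210 km.
Half the transfer-orbit period gives t = π√(a_t³/μ) = 27436 s.
Converting: 27436 s ÷ 3600 s/hour = 7.621 hours.

t = 7.621 hours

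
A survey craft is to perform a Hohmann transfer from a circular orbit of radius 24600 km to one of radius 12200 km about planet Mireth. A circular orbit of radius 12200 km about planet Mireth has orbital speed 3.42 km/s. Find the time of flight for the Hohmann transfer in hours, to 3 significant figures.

t = 5.77 hours

From the circular-orbit relation v² = μ/r at r = 12200 km: μ = v²r = (3.42)² × 12200 = 1.42696×10^5 km³/s².
The Hohmann ellipse has a_t = (r₁ + r₂)/2 = 18400 km.
By Kepler's third law the transfer-orbit period is T = 2π√(a_t³/μ), so t = T/2 = 20760 s.
Converting: 20760 s ÷ 3600 s/hour = 5.77 hours.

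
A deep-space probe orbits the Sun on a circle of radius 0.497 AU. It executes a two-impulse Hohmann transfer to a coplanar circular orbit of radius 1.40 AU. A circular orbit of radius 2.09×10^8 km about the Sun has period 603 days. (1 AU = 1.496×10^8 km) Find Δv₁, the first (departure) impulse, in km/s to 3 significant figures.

Δv₁ = 9.08 km/s

From Kepler's third law T² = 4π²r³/μ at r = 2.09×10^8 km, T = 603 days = 603 × 86400 s = 5.20992×10^7 s: μ = 4π²r³/T² = 1.32781×10^11 km³/s².
In km: r₁ = 0.497 × 1.496×10^8 = 7.43512×10^7 km; r₂ = 1.40 × 1.496×10^8 = 2.0944×10^8 km.
The Hohmann ellipse has a_t = (r₁ + r₂)/2 = 1.418956×10^8 km.
Circular speed at r = 7.43512×10^7 km: v_c = √(μ/r) = 42.2595 km/s.
Vis-viva on the transfer ellipse at r = 7.43512×10^7 km gives v_t = √[μ(2/r − 1/a_t)] = 51.3416 km/s.
Δv₁ = |v_t − v_c| = |51.3416 − 42.2595| = 9.082 km/s.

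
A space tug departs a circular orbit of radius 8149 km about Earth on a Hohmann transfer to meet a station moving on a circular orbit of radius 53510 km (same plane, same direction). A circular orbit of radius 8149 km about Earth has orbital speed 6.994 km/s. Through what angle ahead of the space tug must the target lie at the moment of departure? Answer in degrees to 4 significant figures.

φ = 101.3°

From the circular-orbit relation v² = μ/r at r = 8149 km: μ = v²r = (6.994)² × 8149 = 3.98617×10^5 km³/s².
The Hohmann ellipse has a_t = (r₁ + r₂)/2 = 30829.5 km.
The half-period of the transfer ellipse is t = π√(a_t³/μ) = 26940 s.
Target angular speed ω₂ = √(μ/r₂³) = 5.101×10^-5 rad/s.
Angle swept by the target during transfer: ω₂·t = 1.374 rad = 78.72°.
Arrival is 180° from departure on the ellipse, so φ = 180° − 78.72° = 101.3°.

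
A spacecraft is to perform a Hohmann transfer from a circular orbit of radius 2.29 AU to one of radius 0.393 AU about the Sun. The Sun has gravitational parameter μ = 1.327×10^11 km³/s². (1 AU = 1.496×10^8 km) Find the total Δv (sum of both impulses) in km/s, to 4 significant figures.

In km: r₁ = 2.29 × 1.496×10^8 = 3.42584×10^8 km; r₂ = 0.393 × 1.496×10^8 = 5.87928×10^7 km.
Semi-major axis of the transfer orbit: a_t = (3.42584×10^8 + 5.87928×10^7)/2 = 2.006884×10^8 km.
At r₁ the circular-orbit speed is v₁ = √(μ/r₁) = 19.6812 km/s.
On the transfer ellipse at r₁, v² = μ(2/r − 1/a) gives v_a = √[μ(2/r₁ − 1/a_t)] = 10.6525 km/s.
First burn Δv₁ = |v_a − v₁| = 9.029 km/s.
At r₂, v₂ = √(μ/r₂) = 47.51 km/s.
Transfer-orbit speed at r₂: v_p = √[μ(2/r₂ − 1/a_t)] = 62.07 km/s.
Second burn Δv₂ = |v₂ − v_p| = 14.56 km/s.
Δv = Δv₁ + Δv₂ = 9.029 + 14.56 = 23.59 km/s.

Δv = 23.59 km/s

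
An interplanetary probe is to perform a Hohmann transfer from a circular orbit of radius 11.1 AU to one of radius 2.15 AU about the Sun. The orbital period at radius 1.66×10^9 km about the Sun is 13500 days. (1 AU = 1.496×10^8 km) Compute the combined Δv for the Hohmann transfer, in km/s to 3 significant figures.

Δv = 9.83 km/s

From Kepler's third law T² = 4π²r³/μ at r = 1.66×10^9 km, T = 13500 days = 13500 × 86400 s = 1.1664×10^9 s: μ = 4π²r³/T² = 1.32736×10^11 km³/s².
In km: r₁ = 11.1 × 1.496×10^8 = 1.66056×10^9 km; r₂ = 2.15 × 1.496×10^8 = 3.2164×10^8 km.
Transfer-ellipse semi-major axis a_t = (r₁ + r₂)/2 = (1.66056×10^9 + 3.2164×10^8)/2 = 9.911×10^8 km.
Circular speed at r₁: v₁ = √(μ/r₁) = √(1.32736×10^11/1.66056×10^9) = 8.9406 km/s.
Transfer-orbit speed at r₁ (vis-viva): v_a = √[μ(2/r₁ − 1/a_t)] = 5.0932 km/s.
First burn Δv₁ = |v_a − v₁| = 3.847 km/s.
Circular speed at r₂: v₂ = √(μ/r₂) = 20.3147 km/s.
Transfer-orbit speed at r₂: v_p = √[μ(2/r₂ − 1/a_t)] = 26.2953 km/s.
Second burn Δv₂ = |v₂ − v_p| = 5.981 km/s.
Δv = Δv₁ + Δv₂ = 3.847 + 5.981 = 9.828 km/s.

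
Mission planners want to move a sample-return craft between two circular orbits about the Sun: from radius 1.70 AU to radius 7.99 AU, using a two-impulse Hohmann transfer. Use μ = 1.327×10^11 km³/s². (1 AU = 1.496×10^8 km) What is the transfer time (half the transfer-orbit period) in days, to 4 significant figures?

In km: r₁ = 1.70 × 1.496×10^8 = 2.5432×10^8 km; r₂ = 7.99 × 1.496×10^8 = 1.195304×10^9 km.
Transfer-ellipse semi-major axis a_t = (r₁ + r₂)/2 = (2.5432×10^8 + 1.195304×10^9)/2 = 7.24812×10^8 km.
Transfer time t = π√(a_t³/μ) = π√((7.24812×10^8)³ / 1.327×10^11) = 1.683×10^8 s.
Converting: 1.683×10^8 s ÷ 86400 s/day = 1948 days.

t = 1948 days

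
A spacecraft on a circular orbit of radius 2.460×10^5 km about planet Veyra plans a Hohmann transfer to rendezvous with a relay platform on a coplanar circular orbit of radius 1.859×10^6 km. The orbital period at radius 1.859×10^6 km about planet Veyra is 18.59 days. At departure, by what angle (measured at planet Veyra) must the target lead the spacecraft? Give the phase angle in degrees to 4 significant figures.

From Kepler's third law T² = 4π²r³/μ at r = 1.859×10^6 km, T = 18.59 days = 18.59 × 86400 s = 1.606176×10^6 s: μ = 4π²r³/T² = 9.83132×10^7 km³/s².
Transfer-ellipse semi-major axis a_t = (r₁ + r₂)/2 = (2.460×10^5 + 1.859×10^6)/2 = 1.0525×10^6 km.
The half-period of the transfer ellipse is t = π√(a_t³/μ) = 3.421×10^5 s.
Target angular speed ω₂ = √(μ/r₂³) = 3.912×10^-6 rad/s.
Angle swept by the target during transfer: ω₂·t = 1.3383 rad = 76.68°.
Arrival is 180° from departure on the ellipse, so φ = 180° − 76.68° = 103.3°.

φ = 103.3°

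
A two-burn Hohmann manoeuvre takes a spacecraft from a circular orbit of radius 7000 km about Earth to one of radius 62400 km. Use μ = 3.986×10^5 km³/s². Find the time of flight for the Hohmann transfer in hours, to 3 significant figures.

The Hohmann ellipse has a_t = (r₁ + r₂)/2 = 34700 km.
By Kepler's third law the transfer-orbit period is T = 2π√(a_t³/μ), so t = T/2 = 32160 s.
Converting: 32160 s ÷ 3600 s/hour = 8.93 hours.

t = 8.93 hours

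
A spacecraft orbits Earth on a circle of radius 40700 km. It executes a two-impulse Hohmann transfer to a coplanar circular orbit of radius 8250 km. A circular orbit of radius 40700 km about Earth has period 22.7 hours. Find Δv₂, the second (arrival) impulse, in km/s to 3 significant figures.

Δv₂ = 2.01 km/s

From Kepler's third law T² = 4π²r³/μ at r = 40700 km, T = 22.7 hours = 22.7 × 3600 s = 81720 s: μ = 4π²r³/T² = 3.98553×10^5 km³/s².
The Hohmann ellipse has a_t = (r₁ + r₂)/2 = 24475 km.
On the circular orbit at r = 8250 km, v_c = √(μ/r) = 6.951 km/s.
Transfer-orbit speed at the same r (vis-viva, a = a_t): v_t = √[μ(2/r − 1/a_t)] = 8.963 km/s.
Δv₂ = |v_t − v_c| = |8.963 − 6.951| = 2.012 km/s.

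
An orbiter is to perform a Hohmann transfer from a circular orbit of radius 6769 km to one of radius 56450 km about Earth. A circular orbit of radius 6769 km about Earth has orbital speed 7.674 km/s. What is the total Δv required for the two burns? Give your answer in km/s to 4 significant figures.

From the circular-orbit relation v² = μ/r at r = 6769 km: μ = v²r = (7.674)² × 6769 = 3.98628×10^5 km³/s².
Semi-major axis of the transfer orbit: a_t = (6769 + 56450)/2 = 31609.5 km.
Circular speed at r₁: v₁ = √(μ/r₁) = √(3.98628×10^5/6769) = 7.6740 km/s.
On the transfer ellipse at r₁, vis-viva equation gives v_p = √[μ(2/r₁ − 1/a_t)] = 10.255 km/s.
First burn Δv₁ = |v_p − v₁| = 2.581 km/s.
Circular speed at r₂: v₂ = √(μ/r₂) = 2.6574 km/s.
Transfer-orbit speed at r₂: v_a = √[μ(2/r₂ − 1/a_t)] = 1.2297 km/s.
Second burn Δv₂ = |v₂ − v_a| = 1.428 km/s.
Δv = Δv₁ + Δv₂ = 2.581 + 1.428 = 4.009 km/s.

Δv = 4.009 km/s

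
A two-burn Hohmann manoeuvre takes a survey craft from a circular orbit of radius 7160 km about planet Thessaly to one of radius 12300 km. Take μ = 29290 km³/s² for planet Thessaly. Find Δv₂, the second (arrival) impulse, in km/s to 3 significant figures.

Semi-major axis of the transfer orbit: a_t = (7160 + 12300)/2 = 9730 km.
Circular speed at r = 12300 km: v_c = √(μ/r) = 1.54315 km/s.
Vis-viva on the transfer ellipse at r = 12300 km gives v_t = √[μ(2/r − 1/a_t)] = 1.32375 km/s.
Δv₂ = |v_t − v_c| = |1.32375 − 1.54315| = 0.2194 km/s.

Δv₂ = 0.219 km/s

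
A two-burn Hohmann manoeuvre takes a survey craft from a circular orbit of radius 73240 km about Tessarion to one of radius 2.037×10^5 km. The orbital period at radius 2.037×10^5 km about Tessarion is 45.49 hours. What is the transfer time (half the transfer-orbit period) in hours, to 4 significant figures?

t = 12.75 hours

From Kepler's third law T² = 4π²r³/μ at r = 2.037×10^5 km, T = 45.49 hours = 45.49 × 3600 s = 1.63764×10^5 s: μ = 4π²r³/T² = 1.24422×10^7 km³/s².
Semi-major axis of the transfer orbit: a_t = (73240 + 2.037×10^5)/2 = 1.3847×10^5 km.
By Kepler's third law the transfer-orbit period is T = 2π√(a_t³/μ), so t = T/2 = 45890 s.
Converting: 45890 s ÷ 3600 s/hour = 12.75 hours.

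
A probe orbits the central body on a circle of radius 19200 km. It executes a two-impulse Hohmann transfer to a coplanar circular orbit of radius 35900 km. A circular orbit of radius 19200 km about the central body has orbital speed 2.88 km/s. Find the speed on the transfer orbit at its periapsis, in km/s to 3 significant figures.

From the circular-orbit relation v² = μ/r at r = 19200 km: μ = v²r = (2.88)² × 19200 = 1.59252×10^5 km³/s².
Semi-major axis of the transfer orbit: a_t = (19200 + 35900)/2 = 27550 km.
At periapsis, r = 19200 km.
Applying v² = μ(2/r − 1/a_t): v = 3.288 km/s.

v = 3.29 km/s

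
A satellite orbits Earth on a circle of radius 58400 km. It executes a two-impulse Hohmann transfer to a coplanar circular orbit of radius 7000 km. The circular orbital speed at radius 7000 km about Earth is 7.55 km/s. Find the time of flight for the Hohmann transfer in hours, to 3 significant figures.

t = 8.17 hours

From the circular-orbit relation v² = μ/r at r = 7000 km: μ = v²r = (7.55)² × 7000 = 3.99018×10^5 km³/s².
The Hohmann ellipse has a_t = (r₁ + r₂)/2 = 32700 km.
By Kepler's third law the transfer-orbit period is T = 2π√(a_t³/μ), so t = T/2 = 29410 s.
Converting: 29410 s ÷ 3600 s/hour = 8.17 hours.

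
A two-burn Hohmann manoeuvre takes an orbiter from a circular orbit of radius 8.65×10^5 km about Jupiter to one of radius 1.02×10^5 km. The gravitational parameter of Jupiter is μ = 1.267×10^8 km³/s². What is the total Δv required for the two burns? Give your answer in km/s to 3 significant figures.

Δv = 18.4 km/s

Semi-major axis of the transfer orbit: a_t = (8.650×10^5 + 1.020×10^5)/2 = 4.835×10^5 km.
Circular speed at r₁: v₁ = √(μ/r₁) = √(1.267×10^8/8.650×10^5) = 12.103 km/s.
Transfer-orbit speed at r₁ (vis-viva): v_a = √[μ(2/r₁ − 1/a_t)] = 5.5588 km/s.
First burn Δv₁ = |v_a − v₁| = 6.544 km/s.
At r₂, v₂ = √(μ/r₂) = 35.24 km/s.
Transfer-orbit speed at r₂: v_p = √[μ(2/r₂ − 1/a_t)] = 47.14 km/s.
Second burn Δv₂ = |v₂ − v_p| = 11.90 km/s.
Total Δv = Δv₁ + Δv₂ = 18.44 km/s.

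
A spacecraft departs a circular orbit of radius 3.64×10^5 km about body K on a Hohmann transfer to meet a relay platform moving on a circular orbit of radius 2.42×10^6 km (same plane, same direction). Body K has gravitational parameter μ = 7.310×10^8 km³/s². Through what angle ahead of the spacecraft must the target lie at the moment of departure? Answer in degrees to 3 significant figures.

Transfer-ellipse semi-major axis a_t = (r₁ + r₂)/2 = (3.640×10^5 + 2.420×10^6)/2 = 1.392×10^6 km.
Transfer time t = π√(a_t³/μ) = 1.90831×10^5 s.
Target angular speed ω₂ = √(μ/r₂³) = 7.18184×10^-6 rad/s.
Angle swept by the target during transfer: ω₂·t = 1.37052 rad = 78.53°.
Arrival is 180° from departure on the ellipse, so φ = 180° − 78.53° = 101°.

φ = 101°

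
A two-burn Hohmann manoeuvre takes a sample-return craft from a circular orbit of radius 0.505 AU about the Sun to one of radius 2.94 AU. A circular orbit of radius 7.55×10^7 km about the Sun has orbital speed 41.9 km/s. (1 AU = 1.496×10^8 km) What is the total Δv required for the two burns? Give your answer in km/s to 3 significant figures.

Δv = 20.8 km/s

From the circular-orbit relation v² = μ/r at r = 7.55×10^7 km: μ = v²r = (41.9)² × 7.55×10^7 = 1.32549×10^11 km³/s².
In km: r₁ = 0.505 × 1.496×10^8 = 7.5548×10^7 km; r₂ = 2.94 × 1.496×10^8 = 4.39824×10^8 km.
The Hohmann ellipse has a_t = (r₁ + r₂)/2 = 2.57686×10^8 km.
At r₁ the circular-orbit speed is v₁ = √(μ/r₁) = 41.887 km/s.
Transfer-orbit speed at r₁ (v² = μ(2/r − 1/a)): v_p = √[μ(2/r₁ − 1/a_t)] = 54.723 km/s.
First burn Δv₁ = |v_p − v₁| = 12.84 km/s.
At r₂, v₂ = √(μ/r₂) = 17.36 km/s.
Transfer-orbit speed at r₂: v_a = √[μ(2/r₂ − 1/a_t)] = 9.400 km/s.
Second burn Δv₂ = |v₂ − v_a| = 7.960 km/s.
Total Δv = Δv₁ + Δv₂ = 20.80 km/s.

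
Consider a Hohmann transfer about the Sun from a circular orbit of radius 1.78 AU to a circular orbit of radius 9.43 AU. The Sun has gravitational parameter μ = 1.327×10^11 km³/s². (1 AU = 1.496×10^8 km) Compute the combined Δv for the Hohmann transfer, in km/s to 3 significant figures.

Δv = 10.9 km/s

In km: r₁ = 1.78 × 1.496×10^8 = 2.66288×10^8 km; r₂ = 9.43 × 1.496×10^8 = 1.410728×10^9 km.
The Hohmann ellipse has a_t = (r₁ + r₂)/2 = 8.38508×10^8 km.
At r₁ the circular-orbit speed is v₁ = √(μ/r₁) = 22.32337 km/s.
Transfer-orbit speed at r₁ (v² = μ(2/r − 1/a)): v_p = √[μ(2/r₁ − 1/a_t)] = 28.95528 km/s.
First burn Δv₁ = |v_p − v₁| = 6.63191 km/s.
Circular speed at r₂: v₂ = √(μ/r₂) = 9.69871 km/s.
Transfer-orbit speed at r₂: v_a = √[μ(2/r₂ − 1/a_t)] = 5.46558 km/s.
Second burn Δv₂ = |v₂ − v_a| = 4.23313 km/s.
Δv = Δv₁ + Δv₂ = 6.63191 + 4.23313 = 10.87 km/s.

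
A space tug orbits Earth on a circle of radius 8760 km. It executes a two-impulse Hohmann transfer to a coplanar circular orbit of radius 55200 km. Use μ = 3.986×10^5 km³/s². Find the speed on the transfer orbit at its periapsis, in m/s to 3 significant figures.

v = 8860 m/s

Transfer-ellipse semi-major axis a_t = (r₁ + r₂)/2 = (8760 + 55200)/2 = 31980 km.
At periapsis, r = 8760 km.
From the vis-viva equation, v = √[μ(2/r − 1/a_t)] = 8.862 km/s.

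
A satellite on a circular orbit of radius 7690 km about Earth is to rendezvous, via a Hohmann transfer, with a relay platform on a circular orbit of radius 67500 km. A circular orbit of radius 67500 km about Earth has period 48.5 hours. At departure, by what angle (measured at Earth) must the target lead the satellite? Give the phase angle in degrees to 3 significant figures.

From Kepler's third law T² = 4π²r³/μ at r = 67500 km, T = 48.5 hours = 48.5 × 3600 s = 1.746×10^5 s: μ = 4π²r³/T² = 3.98275×10^5 km³/s².
The Hohmann ellipse has a_t = (r₁ + r₂)/2 = 37595 km.
The half-period of the transfer ellipse is t = π√(a_t³/μ) = 36287 s.
The target's mean motion on its circular orbit is ω₂ = √(μ/r₂³) = 3.5986×10^-5 rad/s.
Angle swept by the target during transfer: ω₂·t = 1.3058 rad = 74.82°.
The satellite traverses 180° on the transfer ellipse, so the target must lead by 180° − 74.82° = 105°.

φ = 105°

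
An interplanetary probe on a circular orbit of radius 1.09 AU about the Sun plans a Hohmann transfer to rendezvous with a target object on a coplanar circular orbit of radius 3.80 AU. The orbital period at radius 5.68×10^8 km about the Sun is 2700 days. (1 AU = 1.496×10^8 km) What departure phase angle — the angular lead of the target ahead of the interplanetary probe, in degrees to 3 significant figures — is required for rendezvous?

φ = 87.1°

From Kepler's third law T² = 4π²r³/μ at r = 5.68×10^8 km, T = 2700 days = 2700 × 86400 s = 2.3328×10^8 s: μ = 4π²r³/T² = 1.32938×10^11 km³/s².
In km: r₁ = 1.09 × 1.496×10^8 = 1.63064×10^8 km; r₂ = 3.80 × 1.496×10^8 = 5.6848×10^8 km.
Semi-major axis of the transfer orbit: a_t = (1.63064×10^8 + 5.6848×10^8)/2 = 3.65772×10^8 km.
Transfer time t = π√(a_t³/μ) = 6.0275×10^7 s.
Target angular speed ω₂ = √(μ/r₂³) = 2.6900×10^-8 rad/s.
Angle swept by the target during transfer: ω₂·t = 1.6214 rad = 92.90°.
Arrival is 180° from departure on the ellipse, so φ = 180° − 92.90° = 87.1°.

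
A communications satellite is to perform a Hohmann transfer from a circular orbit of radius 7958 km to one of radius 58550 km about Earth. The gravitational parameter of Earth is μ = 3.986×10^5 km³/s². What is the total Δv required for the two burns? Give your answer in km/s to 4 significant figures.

Transfer-ellipse semi-major axis a_t = (r₁ + r₂)/2 = (7958 + 58550)/2 = 33254 km.
Circular speed at r₁: v₁ = √(μ/r₁) = √(3.986×10^5/7958) = 7.0773 km/s.
On the transfer ellipse at r₁, vis-viva gives v_p = √[μ(2/r₁ − 1/a_t)] = 9.3909 km/s.
First burn Δv₁ = |v_p − v₁| = 2.3136 km/s.
At r₂, v₂ = √(μ/r₂) = 2.6092 km/s.
Transfer-orbit speed at r₂: v_a = √[μ(2/r₂ − 1/a_t)] = 1.2764 km/s.
Second burn Δv₂ = |v₂ − v_a| = 1.3328 km/s.
Δv = Δv₁ + Δv₂ = 2.3136 + 1.3328 = 3.646 km/s.

Δv = 3.646 km/s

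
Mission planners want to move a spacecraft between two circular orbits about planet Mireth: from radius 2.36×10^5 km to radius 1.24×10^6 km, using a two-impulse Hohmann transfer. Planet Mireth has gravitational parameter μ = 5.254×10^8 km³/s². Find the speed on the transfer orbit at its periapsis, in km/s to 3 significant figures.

v = 61.2 km/s

The Hohmann ellipse has a_t = (r₁ + r₂)/2 = 7.380×10^5 km.
The periapsis of the transfer ellipse is at r = 2.360×10^5 km.
Vis-viva: v = √[μ(2/r − 1/a_t)] = √[5.254×10^8 × (2/2.360×10^5 − 1/7.380×10^5)] = 61.16 km/s.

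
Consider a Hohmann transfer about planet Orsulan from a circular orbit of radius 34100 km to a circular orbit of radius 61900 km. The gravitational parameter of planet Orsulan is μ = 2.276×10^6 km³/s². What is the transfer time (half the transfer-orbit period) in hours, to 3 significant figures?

t = 6.08 hours

The Hohmann ellipse has a_t = (r₁ + r₂)/2 = 48000 km.
Half the transfer-orbit period gives t = π√(a_t³/μ) = 21900 s.
Converting: 21900 s ÷ 3600 s/hour = 6.08 hours.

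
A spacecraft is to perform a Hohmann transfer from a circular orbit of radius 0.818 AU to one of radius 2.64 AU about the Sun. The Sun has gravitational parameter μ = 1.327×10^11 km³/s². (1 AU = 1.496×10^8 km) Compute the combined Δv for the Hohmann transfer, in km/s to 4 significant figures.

Δv = 13.48 km/s

In km: r₁ = 0.818 × 1.496×10^8 = 1.223728×10^8 km; r₂ = 2.64 × 1.496×10^8 = 3.94944×10^8 km.
Transfer-ellipse semi-major axis a_t = (r₁ + r₂)/2 = (1.223728×10^8 + 3.94944×10^8)/2 = 2.586584×10^8 km.
Circular speed at r₁: v₁ = √(μ/r₁) = √(1.327×10^11/1.223728×10^8) = 32.930 km/s.
On the transfer ellipse at r₁, vis-viva gives v_p = √[μ(2/r₁ − 1/a_t)] = 40.691 km/s.
First burn Δv₁ = |v_p − v₁| = 7.761 km/s.
Circular speed at r₂: v₂ = √(μ/r₂) = 18.330 km/s.
Transfer-orbit speed at r₂: v_a = √[μ(2/r₂ − 1/a_t)] = 12.608 km/s.
Second burn Δv₂ = |v₂ − v_a| = 5.722 km/s.
Total Δv = Δv₁ + Δv₂ = 13.48 km/s.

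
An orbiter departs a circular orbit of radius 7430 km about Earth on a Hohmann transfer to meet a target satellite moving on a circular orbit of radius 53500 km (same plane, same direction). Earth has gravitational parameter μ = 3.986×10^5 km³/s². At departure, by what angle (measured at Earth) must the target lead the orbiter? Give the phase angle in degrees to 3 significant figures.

The Hohmann ellipse has a_t = (r₁ + r₂)/2 = 30465 km.
The half-period of the transfer ellipse is t = π√(a_t³/μ) = 26460 s.
The target's mean motion on its circular orbit is ω₂ = √(μ/r₂³) = 5.102×10^-5 rad/s.
Angle swept by the target during transfer: ω₂·t = 1.350 rad = 77.35°.
The orbiter traverses 180° on the transfer ellipse, so the target must lead by 180° − 77.35° = 103°.

φ = 103°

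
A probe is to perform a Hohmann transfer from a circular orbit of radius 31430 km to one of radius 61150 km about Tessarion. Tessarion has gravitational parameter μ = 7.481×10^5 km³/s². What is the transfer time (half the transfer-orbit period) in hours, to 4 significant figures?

The Hohmann ellipse has a_t = (r₁ + r₂)/2 = 46290 km.
By Kepler's third law the transfer-orbit period is T = 2π√(a_t³/μ), so t = T/2 = 36170 s.
Converting: 36170 s ÷ 3600 s/hour = 10.05 hours.

t = 10.05 hours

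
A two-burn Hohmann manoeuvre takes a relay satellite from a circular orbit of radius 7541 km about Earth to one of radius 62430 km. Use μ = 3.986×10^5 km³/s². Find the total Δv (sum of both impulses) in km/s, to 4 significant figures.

Δv = 3.795 km/s

Transfer-ellipse semi-major axis a_t = (r₁ + r₂)/2 = (7541 + 62430)/2 = 34985.5 km.
At r₁ the circular-orbit speed is v₁ = √(μ/r₁) = 7.27033 km/s.
Transfer-orbit speed at r₁ (vis-viva equation): v_p = √[μ(2/r₁ − 1/a_t)] = 9.71196 km/s.
First burn Δv₁ = |v_p − v₁| = 2.4416 km/s.
Circular speed at r₂: v₂ = √(μ/r₂) = 2.5268 km/s.
Transfer-orbit speed at r₂: v_a = √[μ(2/r₂ − 1/a_t)] = 1.1731 km/s.
Second burn Δv₂ = |v₂ − v_a| = 1.3537 km/s.
Total Δv = Δv₁ + Δv₂ = 3.795 km/s.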